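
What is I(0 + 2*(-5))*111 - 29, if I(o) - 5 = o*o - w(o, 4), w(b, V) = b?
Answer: 12736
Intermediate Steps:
I(o) = 5 + o**2 - o (I(o) = 5 + (o*o - o) = 5 + (o**2 - o) = 5 + o**2 - o)
I(0 + 2*(-5))*111 - 29 = (5 + (0 + 2*(-5))**2 - (0 + 2*(-5)))*111 - 29 = (5 + (0 - 10)**2 - (0 - 10))*111 - 29 = (5 + (-10)**2 - 1*(-10))*111 - 29 = (5 + 100 + 10)*111 - 29 = 115*111 - 29 = 12765 - 29 = 12736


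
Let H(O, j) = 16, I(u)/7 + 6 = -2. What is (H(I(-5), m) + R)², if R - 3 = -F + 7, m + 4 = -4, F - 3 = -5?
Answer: 784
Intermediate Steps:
F = -2 (F = 3 - 5 = -2)
m = -8 (m = -4 - 4 = -8)
I(u) = -56 (I(u) = -42 + 7*(-2) = -42 - 14 = -56)
R = 12 (R = 3 + (-1*(-2) + 7) = 3 + (2 + 7) = 3 + 9 = 12)
(H(I(-5), m) + R)² = (16 + 12)² = 28² = 784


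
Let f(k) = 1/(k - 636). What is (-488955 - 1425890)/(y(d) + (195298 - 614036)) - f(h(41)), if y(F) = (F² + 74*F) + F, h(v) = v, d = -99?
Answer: 1139749137/247735390 ≈ 4.6007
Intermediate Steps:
y(F) = F² + 75*F
f(k) = 1/(-636 + k)
(-488955 - 1425890)/(y(d) + (195298 - 614036)) - f(h(41)) = (-488955 - 1425890)/(-99*(75 - 99) + (195298 - 614036)) - 1/(-636 + 41) = -1914845/(-99*(-24) - 418738) - 1/(-595) = -1914845/(2376 - 418738) - 1*(-1/595) = -1914845/(-416362) + 1/595 = -1914845*(-1/416362) + 1/595 = 1914845/416362 + 1/595 = 1139749137/247735390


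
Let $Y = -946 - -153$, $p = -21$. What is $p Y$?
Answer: $16653$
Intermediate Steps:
$Y = -793$ ($Y = -946 + 153 = -793$)
$p Y = \left(-21\right) \left(-793\right) = 16653$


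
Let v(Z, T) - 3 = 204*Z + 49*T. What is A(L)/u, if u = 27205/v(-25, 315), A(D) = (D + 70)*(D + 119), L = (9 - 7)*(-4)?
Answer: 71146116/27205 ≈ 2615.2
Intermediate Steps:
L = -8 (L = 2*(-4) = -8)
A(D) = (70 + D)*(119 + D)
v(Z, T) = 3 + 49*T + 204*Z (v(Z, T) = 3 + (204*Z + 49*T) = 3 + (49*T + 204*Z) = 3 + 49*T + 204*Z)
u = 27205/10338 (u = 27205/(3 + 49*315 + 204*(-25)) = 27205/(3 + 15435 - 5100) = 27205/10338 ≈ 2.6316)
A(L)/u = (8330 + (-8)² + 189*(-8))/(27205/10338) = (8330 + 64 - 1512)*(10338/27205) = 6882*(10338/27205) = 71146116/27205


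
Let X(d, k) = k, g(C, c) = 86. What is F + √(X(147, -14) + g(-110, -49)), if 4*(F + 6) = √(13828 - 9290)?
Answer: -6 + 6*√2 + √4538/4 ≈ 19.326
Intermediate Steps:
F = -6 + √4538/4 (F = -6 + √(13828 - 9290)/4 = -6 + √4538/4 ≈ 10.841)
F + √(X(147, -14) + g(-110, -49)) = (-6 + √4538/4) + √(-14 + 86) = (-6 + √4538/4) + √72 = (-6 + √4538/4) + 6*√2 = -6 + 6*√2 + √4538/4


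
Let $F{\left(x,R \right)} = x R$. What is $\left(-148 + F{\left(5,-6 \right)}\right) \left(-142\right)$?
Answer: $25276$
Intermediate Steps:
$F{\left(x,R \right)} = R x$
$\left(-148 + F{\left(5,-6 \right)}\right) \left(-142\right) = \left(-148 - 30\right) \left(-142\right) = \left(-178\right) \left(-142\right) = 25276$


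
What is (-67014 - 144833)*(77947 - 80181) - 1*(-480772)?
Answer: 473746970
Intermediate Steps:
(-67014 - 144833)*(77947 - 80181) - 1*(-480772) = -211847*(-2234) + 480772 = 473266198 + 480772 = 473746970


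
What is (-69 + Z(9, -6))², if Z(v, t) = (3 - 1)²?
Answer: 4225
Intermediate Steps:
Z(v, t) = 4 (Z(v, t) = 2² = 4)
(-69 + Z(9, -6))² = (-69 + 4)² = (-65)² = 4225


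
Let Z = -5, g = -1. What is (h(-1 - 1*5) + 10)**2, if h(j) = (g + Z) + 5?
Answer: 81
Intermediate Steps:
h(j) = -1 (h(j) = (-1 - 5) + 5 = -6 + 5 = -1)
(h(-1 - 1*5) + 10)**2 = (-1 + 10)**2 = 9**2 = 81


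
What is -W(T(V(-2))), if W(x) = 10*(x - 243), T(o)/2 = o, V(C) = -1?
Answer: 2450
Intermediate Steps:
T(o) = 2*o
W(x) = -2430 + 10*x (W(x) = 10*(-243 + x) = -2430 + 10*x)
-W(T(V(-2))) = -(-2430 + 10*(2*(-1))) = -(-2430 + 10*(-2)) = -(-2430 - 20) = -1*(-2450) = 2450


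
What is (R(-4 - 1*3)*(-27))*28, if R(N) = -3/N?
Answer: -324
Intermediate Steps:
(R(-4 - 1*3)*(-27))*28 = (-3/(-4 - 1*3)*(-27))*28 = (-3/(-4 - 3)*(-27))*28 = (-3/(-7)*(-27))*28 = (-3*(-⅐)*(-27))*28 = ((3/7)*(-27))*28 = -81/7*28 = -324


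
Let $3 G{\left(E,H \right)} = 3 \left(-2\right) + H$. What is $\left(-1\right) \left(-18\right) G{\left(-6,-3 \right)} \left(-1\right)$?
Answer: $54$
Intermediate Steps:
$G{\left(E,H \right)} = -2 + \frac{H}{3}$ ($G{\left(E,H \right)} = \frac{3 \left(-2\right) + H}{3} = \frac{-6 + H}{3} = -2 + \frac{H}{3}$)
$\left(-1\right) \left(-18\right) G{\left(-6,-3 \right)} \left(-1\right) = \left(-1\right) \left(-18\right) \left(-2 + \frac{1}{3} \left(-3\right)\right) \left(-1\right) = 18 \left(-2 - 1\right) \left(-1\right) = 18 \left(-3\right) \left(-1\right) = \left(-54\right) \left(-1\right) = 54$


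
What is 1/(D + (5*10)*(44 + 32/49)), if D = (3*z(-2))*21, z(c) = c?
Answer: 49/103226 ≈ 0.00047469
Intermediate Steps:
D = -126 (D = (3*(-2))*21 = -6*21 = -126)
1/(D + (5*10)*(44 + 32/49)) = 1/(-126 + (5*10)*(44 + 32/49)) = 1/(-126 + 50*(44 + 32*(1/49))) = 1/(-126 + 50*(44 + 32/49)) = 1/(-126 + 50*(2188/49)) = 1/(-126 + 109400/49) = 1/(103226/49) = 49/103226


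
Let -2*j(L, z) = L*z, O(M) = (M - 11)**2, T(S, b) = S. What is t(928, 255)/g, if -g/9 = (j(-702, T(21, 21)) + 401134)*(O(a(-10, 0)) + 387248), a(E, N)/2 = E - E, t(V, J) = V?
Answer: -928/1424179560105 ≈ -6.5160e-10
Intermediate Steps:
a(E, N) = 0 (a(E, N) = 2*(E - E) = 2*0 = 0)
O(M) = (-11 + M)**2
j(L, z) = -L*z/2
g = -1424179560105 (g = -9*(-1/2*(-702)*21 + 401134)*((-11 + 0)**2 + 387248) = -9*(7371 + 401134)*((-11)**2 + 387248) = -3676545*(121 + 387248) = -3676545*387369 = -9*158242173345 = -1424179560105)
t(928, 255)/g = 928/(-1424179560105) = 928*(-1/1424179560105) = -928/1424179560105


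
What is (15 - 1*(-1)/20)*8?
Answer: 602/5 ≈ 120.40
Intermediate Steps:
(15 - 1*(-1)/20)*8 = (15 + 1*(1/20))*8 = (15 + 1/20)*8 = (301/20)*8 = 602/5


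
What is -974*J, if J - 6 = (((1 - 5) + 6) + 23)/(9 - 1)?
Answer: -35551/4 ≈ -8887.8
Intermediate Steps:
J = 73/8 (J = 6 + (((1 - 5) + 6) + 23)/(9 - 1) = 6 + ((-4 + 6) + 23)/8 = 6 + (2 + 23)*(1/8) = 6 + 25*(1/8) = 6 + 25/8 = 73/8 ≈ 9.1250)
-974*J = -974*73/8 = -35551/4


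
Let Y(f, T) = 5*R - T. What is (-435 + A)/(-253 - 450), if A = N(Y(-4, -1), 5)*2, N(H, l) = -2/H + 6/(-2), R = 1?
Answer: 1325/2109 ≈ 0.62826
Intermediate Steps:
Y(f, T) = 5 - T (Y(f, T) = 5*1 - T = 5 - T)
N(H, l) = -3 - 2/H (N(H, l) = -2/H + 6*(-½) = -2/H - 3 = -3 - 2/H)
A = -20/3 (A = (-3 - 2/(5 - 1*(-1)))*2 = (-3 - 2/(5 + 1))*2 = (-3 - 2/6)*2 = (-3 - 2*⅙)*2 = (-3 - ⅓)*2 = -10/3*2 = -20/3 ≈ -6.6667)
(-435 + A)/(-253 - 450) = (-435 - 20/3)/(-253 - 450) = -1325/3/(-703) = -1/703*(-1325/3) = 1325/2109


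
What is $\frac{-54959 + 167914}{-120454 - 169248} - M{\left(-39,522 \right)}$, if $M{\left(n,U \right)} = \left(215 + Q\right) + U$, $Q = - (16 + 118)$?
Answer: $- \frac{174803261}{289702} \approx -603.39$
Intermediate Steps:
$Q = -134$ ($Q = \left(-1\right) 134 = -134$)
$M{\left(n,U \right)} = 81 + U$ ($M{\left(n,U \right)} = \left(215 - 134\right) + U = 81 + U$)
$\frac{-54959 + 167914}{-120454 - 169248} - M{\left(-39,522 \right)} = \frac{-54959 + 167914}{-120454 - 169248} - \left(81 + 522\right) = \frac{112955}{-289702} - 603 = 112955 \left(- \frac{1}{289702}\right) - 603 = - \frac{112955}{289702} - 603 = - \frac{174803261}{289702}$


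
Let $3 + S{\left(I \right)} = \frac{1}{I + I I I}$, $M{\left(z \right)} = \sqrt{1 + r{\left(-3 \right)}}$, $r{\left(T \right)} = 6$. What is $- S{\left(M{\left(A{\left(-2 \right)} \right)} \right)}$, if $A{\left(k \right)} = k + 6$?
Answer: $3 - \frac{\sqrt{7}}{56} \approx 2.9528$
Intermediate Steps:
$A{\left(k \right)} = 6 + k$
$M{\left(z \right)} = \sqrt{7}$ ($M{\left(z \right)} = \sqrt{1 + 6} = \sqrt{7}$)
$S{\left(I \right)} = -3 + \frac{1}{I + I^{3}}$ ($S{\left(I \right)} = -3 + \frac{1}{I + I I I} = -3 + \frac{1}{I + I^{2} I} = -3 + \frac{1}{I + I^{3}}$)
$- S{\left(M{\left(A{\left(-2 \right)} \right)} \right)} = - \frac{1 - 3 \sqrt{7} - 3 \left(\sqrt{7}\right)^{3}}{\sqrt{7} + \left(\sqrt{7}\right)^{3}} = - \frac{1 - 3 \sqrt{7} - 3 \cdot 7 \sqrt{7}}{\sqrt{7} + 7 \sqrt{7}} = - \frac{1 - 3 \sqrt{7} - 21 \sqrt{7}}{8 \sqrt{7}} = - \frac{\sqrt{7}}{56} \left(1 - 24 \sqrt{7}\right) = - \frac{\sqrt{7} \left(1 - 24 \sqrt{7}\right)}{56}$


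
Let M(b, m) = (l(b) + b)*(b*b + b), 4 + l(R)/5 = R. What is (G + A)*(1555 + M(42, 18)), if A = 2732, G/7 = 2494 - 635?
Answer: 6621512515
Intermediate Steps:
G = 13013 (G = 7*(2494 - 635) = 7*1859 = 13013)
l(R) = -20 + 5*R
M(b, m) = (-20 + 6*b)*(b + b**2) (M(b, m) = ((-20 + 5*b) + b)*(b*b + b) = (-20 + 6*b)*(b**2 + b) = (-20 + 6*b)*(b + b**2))
(G + A)*(1555 + M(42, 18)) = (13013 + 2732)*(1555 + 2*42*(-10 - 7*42 + 3*42**2)) = 15745*(1555 + 2*42*(-10 - 294 + 3*1764)) = 15745*(1555 + 2*42*(-10 - 294 + 5292)) = 15745*(1555 + 2*42*4988) = 15745*(1555 + 418992) = 15745*420547 = 6621512515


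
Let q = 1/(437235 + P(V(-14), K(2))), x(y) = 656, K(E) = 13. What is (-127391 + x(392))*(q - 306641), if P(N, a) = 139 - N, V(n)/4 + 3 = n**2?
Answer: 5655763721102845/145534 ≈ 3.8862e+10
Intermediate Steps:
V(n) = -12 + 4*n**2
q = 1/436602 (q = 1/(437235 + (139 - (-12 + 4*(-14)**2))) = 1/(437235 + (139 - (-12 + 4*196))) = 1/(437235 + (139 - (-12 + 784))) = 1/(437235 + (139 - 1*772)) = 1/(437235 + (139 - 772)) = 1/(437235 - 633) = 1/436602 ≈ 2.2904e-6)
(-127391 + x(392))*(q - 306641) = (-127391 + 656)*(1/436602 - 306641) = -126735*(-133880073881/436602) = 5655763721102845/145534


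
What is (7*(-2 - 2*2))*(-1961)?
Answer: 82362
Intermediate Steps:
(7*(-2 - 2*2))*(-1961) = (7*(-2 - 4))*(-1961) = (7*(-6))*(-1961) = -42*(-1961) = 82362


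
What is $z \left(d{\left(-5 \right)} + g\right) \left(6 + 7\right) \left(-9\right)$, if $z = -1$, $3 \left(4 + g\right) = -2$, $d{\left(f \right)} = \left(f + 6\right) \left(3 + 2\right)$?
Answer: $39$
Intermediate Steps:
$d{\left(f \right)} = 30 + 5 f$ ($d{\left(f \right)} = \left(6 + f\right) 5 = 30 + 5 f$)
$g = - \frac{14}{3}$ ($g = -4 + \frac{1}{3} \left(-2\right) = -4 - \frac{2}{3} = - \frac{14}{3} \approx -4.6667$)
$z \left(d{\left(-5 \right)} + g\right) \left(6 + 7\right) \left(-9\right) = - \left(\left(30 + 5 \left(-5\right)\right) - \frac{14}{3}\right) \left(6 + 7\right) \left(-9\right) = - \left(\left(30 - 25\right) - \frac{14}{3}\right) 13 \left(-9\right) = - \left(5 - \frac{14}{3}\right) 13 \left(-9\right) = - \frac{13}{3} \left(-9\right) = \left(-1\right) \frac{13}{3} \left(-9\right) = \left(- \frac{13}{3}\right) \left(-9\right) = 39$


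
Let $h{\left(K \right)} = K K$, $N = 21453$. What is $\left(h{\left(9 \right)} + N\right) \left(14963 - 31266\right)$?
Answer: $-351068802$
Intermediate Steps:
$h{\left(K \right)} = K^{2}$
$\left(h{\left(9 \right)} + N\right) \left(14963 - 31266\right) = \left(9^{2} + 21453\right) \left(14963 - 31266\right) = \left(81 + 21453\right) \left(-16303\right) = 21534 \left(-16303\right) = -351068802$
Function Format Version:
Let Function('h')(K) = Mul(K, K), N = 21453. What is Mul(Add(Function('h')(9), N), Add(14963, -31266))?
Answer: -351068802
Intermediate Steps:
Function('h')(K) = Pow(K, 2)
Mul(Add(Function('h')(9), N), Add(14963, -31266)) = Mul(Add(Pow(9, 2), 21453), Add(14963, -31266)) = Mul(Add(81, 21453), -16303) = Mul(21534, -16303) = -351068802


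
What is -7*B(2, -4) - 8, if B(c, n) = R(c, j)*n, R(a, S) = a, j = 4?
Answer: 48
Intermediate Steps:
B(c, n) = c*n
-7*B(2, -4) - 8 = -14*(-4) - 8 = -7*(-8) - 8 = 56 - 8 = 48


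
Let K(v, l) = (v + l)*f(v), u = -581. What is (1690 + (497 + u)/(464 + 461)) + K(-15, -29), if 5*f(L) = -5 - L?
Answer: 1481766/925 ≈ 1601.9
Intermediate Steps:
f(L) = -1 - L/5 (f(L) = (-5 - L)/5 = -1 - L/5)
K(v, l) = (-1 - v/5)*(l + v) (K(v, l) = (v + l)*(-1 - v/5) = (l + v)*(-1 - v/5) = (-1 - v/5)*(l + v))
(1690 + (497 + u)/(464 + 461)) + K(-15, -29) = (1690 + (497 - 581)/(464 + 461)) - (5 - 15)*(-29 - 15)/5 = (1690 - 84/925) - ⅕*(-10)*(-44) = (1690 - 84*1/925) - 88 = (1690 - 84/925) - 88 = 1563166/925 - 88 = 1481766/925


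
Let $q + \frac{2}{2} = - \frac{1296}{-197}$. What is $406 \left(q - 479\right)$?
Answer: $- \frac{37865184}{197} \approx -1.9221 \cdot 10^{5}$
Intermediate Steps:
$q = \frac{1099}{197}$ ($q = -1 - \frac{1296}{-197} = -1 - - \frac{1296}{197} = -1 + \frac{1296}{197} = \frac{1099}{197} \approx 5.5787$)
$406 \left(q - 479\right) = 406 \left(\frac{1099}{197} - 479\right) = 406 \left(- \frac{93264}{197}\right) = - \frac{37865184}{197}$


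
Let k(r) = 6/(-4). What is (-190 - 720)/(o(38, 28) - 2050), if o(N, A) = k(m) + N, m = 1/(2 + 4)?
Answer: 1820/4027 ≈ 0.45195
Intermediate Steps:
m = ⅙ (m = 1/6 = ⅙ ≈ 0.16667)
k(r) = -3/2 (k(r) = 6*(-¼) = -3/2)
o(N, A) = -3/2 + N
(-190 - 720)/(o(38, 28) - 2050) = (-190 - 720)/((-3/2 + 38) - 2050) = -910/(73/2 - 2050) = -910/(-4027/2) = -910*(-2/4027) = 1820/4027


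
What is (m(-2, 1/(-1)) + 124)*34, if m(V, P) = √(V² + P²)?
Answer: 4216 + 34*√5 ≈ 4292.0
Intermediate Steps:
m(V, P) = √(P² + V²)
(m(-2, 1/(-1)) + 124)*34 = (√((1/(-1))² + (-2)²) + 124)*34 = (√((-1)² + 4) + 124)*34 = (√(1 + 4) + 124)*34 = (√5 + 124)*34 = (124 + √5)*34 = 4216 + 34*√5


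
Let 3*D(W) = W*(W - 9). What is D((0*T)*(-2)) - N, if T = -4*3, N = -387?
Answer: 387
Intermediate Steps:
T = -12
D(W) = W*(-9 + W)/3 (D(W) = (W*(W - 9))/3 = (W*(-9 + W))/3 = W*(-9 + W)/3)
D((0*T)*(-2)) - N = ((0*(-12))*(-2))*(-9 + (0*(-12))*(-2))/3 - 1*(-387) = (0*(-2))*(-9 + 0*(-2))/3 + 387 = (⅓)*0*(-9 + 0) + 387 = (⅓)*0*(-9) + 387 = 0 + 387 = 387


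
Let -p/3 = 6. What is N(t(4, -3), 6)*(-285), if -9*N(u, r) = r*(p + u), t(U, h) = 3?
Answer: -2850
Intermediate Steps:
p = -18 (p = -3*6 = -18)
N(u, r) = -r*(-18 + u)/9
N(t(4, -3), 6)*(-285) = ((⅑)*6*(18 - 1*3))*(-285) = ((⅑)*6*(18 - 3))*(-285) = ((⅑)*6*15)*(-285) = 10*(-285) = -2850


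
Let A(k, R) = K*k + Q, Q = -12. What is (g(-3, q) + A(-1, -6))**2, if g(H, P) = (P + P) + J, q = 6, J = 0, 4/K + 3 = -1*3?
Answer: 4/9 ≈ 0.44444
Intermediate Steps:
K = -2/3 (K = 4/(-3 - 1*3) = 4/(-3 - 3) = 4/(-6) = 4*(-1/6) = -2/3 ≈ -0.66667)
A(k, R) = -12 - 2*k/3 (A(k, R) = -2*k/3 - 12 = -12 - 2*k/3)
g(H, P) = 2*P (g(H, P) = (P + P) + 0 = 2*P + 0 = 2*P)
(g(-3, q) + A(-1, -6))**2 = (2*6 + (-12 - 2/3*(-1)))**2 = (12 + (-12 + 2/3))**2 = (12 - 34/3)**2 = (2/3)**2 = 4/9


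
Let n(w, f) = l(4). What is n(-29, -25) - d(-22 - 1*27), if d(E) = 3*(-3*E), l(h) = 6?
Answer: -435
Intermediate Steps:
n(w, f) = 6
d(E) = -9*E
n(-29, -25) - d(-22 - 1*27) = 6 - (-9)*(-22 - 1*27) = 6 - (-9)*(-22 - 27) = 6 - (-9)*(-49) = 6 - 1*441 = 6 - 441 = -435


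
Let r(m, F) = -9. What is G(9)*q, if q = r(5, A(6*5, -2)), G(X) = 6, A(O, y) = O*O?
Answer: -54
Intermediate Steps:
A(O, y) = O²
q = -9
G(9)*q = 6*(-9) = -54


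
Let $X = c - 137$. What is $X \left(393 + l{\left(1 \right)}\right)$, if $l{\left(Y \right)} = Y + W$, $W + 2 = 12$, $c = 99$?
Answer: $-15352$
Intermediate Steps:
$W = 10$ ($W = -2 + 12 = 10$)
$X = -38$ ($X = 99 - 137 = -38$)
$l{\left(Y \right)} = 10 + Y$ ($l{\left(Y \right)} = Y + 10 = 10 + Y$)
$X \left(393 + l{\left(1 \right)}\right) = - 38 \left(393 + \left(10 + 1\right)\right) = - 38 \left(393 + 11\right) = \left(-38\right) 404 = -15352$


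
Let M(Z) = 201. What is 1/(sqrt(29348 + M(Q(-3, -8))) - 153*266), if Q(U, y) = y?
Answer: -40698/1656297655 - sqrt(29549)/1656297655 ≈ -2.4675e-5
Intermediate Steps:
1/(sqrt(29348 + M(Q(-3, -8))) - 153*266) = 1/(sqrt(29348 + 201) - 153*266) = 1/(sqrt(29549) - 40698) = 1/(-40698 + sqrt(29549))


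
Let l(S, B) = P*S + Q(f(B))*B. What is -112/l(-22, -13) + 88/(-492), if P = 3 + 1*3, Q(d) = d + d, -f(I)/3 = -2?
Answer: 155/738 ≈ 0.21003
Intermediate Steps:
f(I) = 6 (f(I) = -3*(-2) = 6)
Q(d) = 2*d
P = 6 (P = 3 + 3 = 6)
l(S, B) = 6*S + 12*B (l(S, B) = 6*S + (2*6)*B = 6*S + 12*B)
-112/l(-22, -13) + 88/(-492) = -112/(6*(-22) + 12*(-13)) + 88/(-492) = -112/(-132 - 156) + 88*(-1/492) = -112/(-288) - 22/123 = -112*(-1/288) - 22/123 = 7/18 - 22/123 = 155/738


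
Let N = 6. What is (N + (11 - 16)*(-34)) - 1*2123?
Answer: -1947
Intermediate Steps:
(N + (11 - 16)*(-34)) - 1*2123 = (6 + (11 - 16)*(-34)) - 1*2123 = (6 - 5*(-34)) - 2123 = (6 + 170) - 2123 = 176 - 2123 = -1947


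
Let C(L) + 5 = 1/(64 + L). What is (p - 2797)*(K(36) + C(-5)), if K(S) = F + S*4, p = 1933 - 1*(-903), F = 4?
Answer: 329082/59 ≈ 5577.7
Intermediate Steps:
p = 2836 (p = 1933 + 903 = 2836)
C(L) = -5 + 1/(64 + L)
K(S) = 4 + 4*S (K(S) = 4 + S*4 = 4 + 4*S)
(p - 2797)*(K(36) + C(-5)) = (2836 - 2797)*((4 + 4*36) + (-319 - 5*(-5))/(64 - 5)) = 39*((4 + 144) + (-319 + 25)/59) = 39*(148 + (1/59)*(-294)) = 39*(148 - 294/59) = 39*(8438/59) = 329082/59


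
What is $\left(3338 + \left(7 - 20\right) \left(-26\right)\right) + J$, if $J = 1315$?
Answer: $4991$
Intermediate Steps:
$\left(3338 + \left(7 - 20\right) \left(-26\right)\right) + J = \left(3338 + \left(7 - 20\right) \left(-26\right)\right) + 1315 = \left(3338 - -338\right) + 1315 = \left(3338 + 338\right) + 1315 = 3676 + 1315 = 4991$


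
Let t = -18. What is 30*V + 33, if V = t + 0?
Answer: -507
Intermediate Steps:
V = -18 (V = -18 + 0 = -18)
30*V + 33 = 30*(-18) + 33 = -540 + 33 = -507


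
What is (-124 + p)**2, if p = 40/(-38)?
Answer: 5645376/361 ≈ 15638.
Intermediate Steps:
p = -20/19 (p = 40*(-1/38) = -20/19 ≈ -1.0526)
(-124 + p)**2 = (-124 - 20/19)**2 = (-2376/19)**2 = 5645376/361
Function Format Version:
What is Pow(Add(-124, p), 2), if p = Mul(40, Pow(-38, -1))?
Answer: Rational(5645376, 361) ≈ 15638.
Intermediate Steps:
p = Rational(-20, 19) (p = Mul(40, Rational(-1, 38)) = Rational(-20, 19) ≈ -1.0526)
Pow(Add(-124, p), 2) = Pow(Add(-124, Rational(-20, 19)), 2) = Pow(Rational(-2376, 19), 2) = Rational(5645376, 361)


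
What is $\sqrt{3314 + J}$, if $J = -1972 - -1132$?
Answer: $\sqrt{2474} \approx 49.739$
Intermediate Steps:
$J = -840$ ($J = -1972 + 1132 = -840$)
$\sqrt{3314 + J} = \sqrt{3314 - 840} = \sqrt{2474}$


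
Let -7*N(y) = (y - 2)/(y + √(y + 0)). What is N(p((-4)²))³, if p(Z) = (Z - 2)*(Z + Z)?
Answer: -5001394717/1715555278584 + 14915467615*√7/96071095600704 ≈ -0.0025046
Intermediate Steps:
p(Z) = 2*Z*(-2 + Z) (p(Z) = (-2 + Z)*(2*Z) = 2*Z*(-2 + Z))
N(y) = -(-2 + y)/(7*(y + √y)) (N(y) = -(y - 2)/(7*(y + √(y + 0))) = -(-2 + y)/(7*(y + √y)))
N(p((-4)²))³ = ((2 - 2*(-4)²*(-2 + (-4)²))/(7*(2*(-4)²*(-2 + (-4)²) + √(2*(-4)²*(-2 + (-4)²)))))³ = ((2 - 2*16*(-2 + 16))/(7*(2*16*(-2 + 16) + √(2*16*(-2 + 16)))))³ = ((2 - 2*16*14)/(7*(2*16*14 + √(2*16*14))))³ = ((2 - 1*448)/(7*(448 + √448)))³ = ((2 - 448)/(7*(448 + 8*√7)))³ = ((⅐)*(-446)/(448 + 8*√7))³ = (-446/(7*(448 + 8*√7)))³ = -88716536/(343*(448 + 8*√7)³)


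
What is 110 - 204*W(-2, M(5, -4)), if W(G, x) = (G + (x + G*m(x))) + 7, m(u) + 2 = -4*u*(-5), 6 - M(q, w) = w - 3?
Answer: 101702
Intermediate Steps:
M(q, w) = 9 - w (M(q, w) = 6 - (w - 3) = 6 - (-3 + w) = 6 + (3 - w) = 9 - w)
m(u) = -2 + 20*u (m(u) = -2 - 4*u*(-5) = -2 + 20*u)
W(G, x) = 7 + G + x + G*(-2 + 20*x) (W(G, x) = (G + (x + G*(-2 + 20*x))) + 7 = (G + x + G*(-2 + 20*x)) + 7 = 7 + G + x + G*(-2 + 20*x))
110 - 204*W(-2, M(5, -4)) = 110 - 204*(7 + (9 - 1*(-4)) - 1*(-2) + 20*(-2)*(9 - 1*(-4))) = 110 - 204*(7 + (9 + 4) + 2 + 20*(-2)*(9 + 4)) = 110 - 204*(7 + 13 + 2 + 20*(-2)*13) = 110 - 204*(7 + 13 + 2 - 520) = 110 - 204*(-498) = 110 + 101592 = 101702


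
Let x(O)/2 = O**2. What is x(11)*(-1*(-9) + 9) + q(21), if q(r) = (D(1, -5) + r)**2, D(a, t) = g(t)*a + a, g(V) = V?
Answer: 4645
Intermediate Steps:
D(a, t) = a + a*t (D(a, t) = t*a + a = a*t + a = a + a*t)
x(O) = 2*O**2
q(r) = (-4 + r)**2 (q(r) = (1*(1 - 5) + r)**2 = (1*(-4) + r)**2 = (-4 + r)**2)
x(11)*(-1*(-9) + 9) + q(21) = (2*11**2)*(-1*(-9) + 9) + (-4 + 21)**2 = (2*121)*(9 + 9) + 17**2 = 242*18 + 289 = 4356 + 289 = 4645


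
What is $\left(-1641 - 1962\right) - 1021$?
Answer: $-4624$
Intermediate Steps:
$\left(-1641 - 1962\right) - 1021 = -3603 - 1021 = -4624$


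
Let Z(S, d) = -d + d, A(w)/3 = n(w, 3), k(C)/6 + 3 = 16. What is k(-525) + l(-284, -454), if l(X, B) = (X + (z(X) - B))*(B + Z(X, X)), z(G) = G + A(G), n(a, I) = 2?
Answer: 49110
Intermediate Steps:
k(C) = 78 (k(C) = -18 + 6*16 = -18 + 96 = 78)
A(w) = 6 (A(w) = 3*2 = 6)
z(G) = 6 + G (z(G) = G + 6 = 6 + G)
Z(S, d) = 0
l(X, B) = B*(6 - B + 2*X) (l(X, B) = (X + ((6 + X) - B))*(B + 0) = (X + (6 + X - B))*B = (6 - B + 2*X)*B = B*(6 - B + 2*X))
k(-525) + l(-284, -454) = 78 - 454*(6 - 1*(-454) + 2*(-284)) = 78 - 454*(6 + 454 - 568) = 78 - 454*(-108) = 78 + 49032 = 49110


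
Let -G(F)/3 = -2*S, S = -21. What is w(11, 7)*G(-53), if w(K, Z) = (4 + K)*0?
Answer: 0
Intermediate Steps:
G(F) = -126 (G(F) = -(-6)*(-21) = -3*42 = -126)
w(K, Z) = 0
w(11, 7)*G(-53) = 0*(-126) = 0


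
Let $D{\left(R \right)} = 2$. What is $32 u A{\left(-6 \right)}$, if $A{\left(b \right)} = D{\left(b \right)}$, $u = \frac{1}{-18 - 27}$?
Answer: $- \frac{64}{45} \approx -1.4222$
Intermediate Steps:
$u = - \frac{1}{45}$ ($u = \frac{1}{-45} = - \frac{1}{45} \approx -0.022222$)
$A{\left(b \right)} = 2$
$32 u A{\left(-6 \right)} = 32 \left(- \frac{1}{45}\right) 2 = \left(- \frac{32}{45}\right) 2 = - \frac{64}{45}$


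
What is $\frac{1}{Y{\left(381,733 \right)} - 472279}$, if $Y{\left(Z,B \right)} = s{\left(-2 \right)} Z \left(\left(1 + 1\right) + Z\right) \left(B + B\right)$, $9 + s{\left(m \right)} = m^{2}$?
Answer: $- \frac{1}{1070087869} \approx -9.345 \cdot 10^{-10}$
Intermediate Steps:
$s{\left(m \right)} = -9 + m^{2}$
$Y{\left(Z,B \right)} = - 10 B Z \left(2 + Z\right)$ ($Y{\left(Z,B \right)} = \left(-9 + \left(-2\right)^{2}\right) Z \left(\left(1 + 1\right) + Z\right) \left(B + B\right) = \left(-9 + 4\right) Z \left(2 + Z\right) 2 B = - 5 Z 2 B \left(2 + Z\right) = - 10 B Z \left(2 + Z\right)$)
$\frac{1}{Y{\left(381,733 \right)} - 472279} = \frac{1}{\left(-10\right) 733 \cdot 381 \left(2 + 381\right) - 472279} = \frac{1}{\left(-10\right) 733 \cdot 381 \cdot 383 - 472279} = \frac{1}{-1069615590 - 472279} = \frac{1}{-1070087869} = - \frac{1}{1070087869}$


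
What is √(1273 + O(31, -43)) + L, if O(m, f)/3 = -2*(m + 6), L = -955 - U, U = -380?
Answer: -575 + √1051 ≈ -542.58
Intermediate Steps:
L = -575 (L = -955 - 1*(-380) = -955 + 380 = -575)
O(m, f) = -36 - 6*m (O(m, f) = 3*(-2*(m + 6)) = 3*(-2*(6 + m)) = 3*(-12 - 2*m) = -36 - 6*m)
√(1273 + O(31, -43)) + L = √(1273 + (-36 - 6*31)) - 575 = √(1273 + (-36 - 186)) - 575 = √(1273 - 222) - 575 = √1051 - 575 = -575 + √1051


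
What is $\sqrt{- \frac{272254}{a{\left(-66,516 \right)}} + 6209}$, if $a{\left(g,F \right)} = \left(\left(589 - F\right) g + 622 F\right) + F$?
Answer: $\frac{\sqrt{6224729752734}}{31665} \approx 78.792$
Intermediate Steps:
$a{\left(g,F \right)} = 623 F + g \left(589 - F\right)$ ($a{\left(g,F \right)} = \left(g \left(589 - F\right) + 622 F\right) + F = \left(622 F + g \left(589 - F\right)\right) + F = 623 F + g \left(589 - F\right)$)
$\sqrt{- \frac{272254}{a{\left(-66,516 \right)}} + 6209} = \sqrt{- \frac{272254}{589 \left(-66\right) + 623 \cdot 516 - 516 \left(-66\right)} + 6209} = \sqrt{- \frac{272254}{-38874 + 321468 + 34056} + 6209} = \sqrt{- \frac{272254}{316650} + 6209} = \sqrt{\left(-272254\right) \frac{1}{316650} + 6209} = \sqrt{- \frac{136127}{158325} + 6209} = \sqrt{\frac{982903798}{158325}} = \frac{\sqrt{6224729752734}}{31665}$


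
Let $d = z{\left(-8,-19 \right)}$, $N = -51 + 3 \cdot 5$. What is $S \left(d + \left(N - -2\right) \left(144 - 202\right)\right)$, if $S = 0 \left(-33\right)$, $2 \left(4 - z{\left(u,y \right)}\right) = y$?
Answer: $0$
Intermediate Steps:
$z{\left(u,y \right)} = 4 - \frac{y}{2}$
$N = -36$ ($N = -51 + 15 = -36$)
$d = \frac{27}{2}$ ($d = 4 - - \frac{19}{2} = 4 + \frac{19}{2} = \frac{27}{2} \approx 13.5$)
$S = 0$
$S \left(d + \left(N - -2\right) \left(144 - 202\right)\right) = 0 \left(\frac{27}{2} + \left(-36 - -2\right) \left(144 - 202\right)\right) = 0 \left(\frac{27}{2} + \left(-36 + \left(-4 + 6\right)\right) \left(-58\right)\right) = 0 \left(\frac{27}{2} + \left(-36 + 2\right) \left(-58\right)\right) = 0 \left(\frac{27}{2} - -1972\right) = 0 \left(\frac{27}{2} + 1972\right) = 0 \cdot \frac{3971}{2} = 0$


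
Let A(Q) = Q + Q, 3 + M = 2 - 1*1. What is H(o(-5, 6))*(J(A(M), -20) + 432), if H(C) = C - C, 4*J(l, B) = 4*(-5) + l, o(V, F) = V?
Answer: 0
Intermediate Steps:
M = -2 (M = -3 + (2 - 1*1) = -3 + (2 - 1) = -3 + 1 = -2)
A(Q) = 2*Q
J(l, B) = -5 + l/4 (J(l, B) = (4*(-5) + l)/4 = (-20 + l)/4 = -5 + l/4)
H(C) = 0
H(o(-5, 6))*(J(A(M), -20) + 432) = 0*((-5 + (2*(-2))/4) + 432) = 0*((-5 + (¼)*(-4)) + 432) = 0*((-5 - 1) + 432) = 0*(-6 + 432) = 0*426 = 0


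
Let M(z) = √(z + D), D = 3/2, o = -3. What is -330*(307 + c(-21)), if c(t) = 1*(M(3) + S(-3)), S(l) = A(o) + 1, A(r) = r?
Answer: -100650 - 495*√2 ≈ -1.0135e+5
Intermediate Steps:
S(l) = -2 (S(l) = -3 + 1 = -2)
D = 3/2 (D = 3*(½) = 3/2 ≈ 1.5000)
M(z) = √(3/2 + z) (M(z) = √(z + 3/2) = √(3/2 + z))
c(t) = -2 + 3*√2/2 (c(t) = 1*(√(6 + 4*3)/2 - 2) = 1*(√(6 + 12)/2 - 2) = 1*(√18/2 - 2) = 1*((3*√2)/2 - 2) = 1*(3*√2/2 - 2) = 1*(-2 + 3*√2/2) = -2 + 3*√2/2)
-330*(307 + c(-21)) = -330*(307 + (-2 + 3*√2/2)) = -330*(305 + 3*√2/2) = -100650 - 495*√2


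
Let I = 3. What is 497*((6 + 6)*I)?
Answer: 17892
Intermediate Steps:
497*((6 + 6)*I) = 497*((6 + 6)*3) = 497*(12*3) = 497*36 = 17892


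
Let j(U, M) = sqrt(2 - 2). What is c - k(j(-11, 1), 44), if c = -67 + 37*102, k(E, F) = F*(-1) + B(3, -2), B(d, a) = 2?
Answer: 3749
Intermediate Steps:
j(U, M) = 0 (j(U, M) = sqrt(0) = 0)
k(E, F) = 2 - F (k(E, F) = F*(-1) + 2 = -F + 2 = 2 - F)
c = 3707 (c = -67 + 3774 = 3707)
c - k(j(-11, 1), 44) = 3707 - (2 - 1*44) = 3707 - (2 - 44) = 3707 - 1*(-42) = 3707 + 42 = 3749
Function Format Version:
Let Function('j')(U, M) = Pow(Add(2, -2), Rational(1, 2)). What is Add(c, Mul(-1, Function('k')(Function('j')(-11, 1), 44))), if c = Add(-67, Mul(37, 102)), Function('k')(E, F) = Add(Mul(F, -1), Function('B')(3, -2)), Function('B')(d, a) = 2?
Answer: 3749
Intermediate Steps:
Function('j')(U, M) = 0 (Function('j')(U, M) = Pow(0, Rational(1, 2)) = 0)
Function('k')(E, F) = Add(2, Mul(-1, F)) (Function('k')(E, F) = Add(Mul(F, -1), 2) = Add(Mul(-1, F), 2) = Add(2, Mul(-1, F)))
c = 3707 (c = Add(-67, 3774) = 3707)
Add(c, Mul(-1, Function('k')(Function('j')(-11, 1), 44))) = Add(3707, Mul(-1, Add(2, Mul(-1, 44)))) = Add(3707, Mul(-1, Add(2, -44))) = Add(3707, Mul(-1, -42)) = Add(3707, 42) = 3749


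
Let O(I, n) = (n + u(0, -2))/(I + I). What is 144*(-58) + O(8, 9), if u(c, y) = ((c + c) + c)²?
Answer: -133623/16 ≈ -8351.4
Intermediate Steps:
u(c, y) = 9*c² (u(c, y) = (2*c + c)² = (3*c)² = 9*c²)
O(I, n) = n/(2*I) (O(I, n) = (n + 9*0²)/(I + I) = (n + 9*0)/((2*I)) = (n + 0)*(1/(2*I)) = n*(1/(2*I)) = n/(2*I))
144*(-58) + O(8, 9) = 144*(-58) + (½)*9/8 = -8352 + (½)*9*(⅛) = -8352 + 9/16 = -133623/16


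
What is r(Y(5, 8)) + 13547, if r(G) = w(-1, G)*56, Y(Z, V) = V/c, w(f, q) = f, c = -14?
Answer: 13491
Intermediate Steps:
Y(Z, V) = -V/14 (Y(Z, V) = V/(-14) = V*(-1/14) = -V/14)
r(G) = -56 (r(G) = -1*56 = -56)
r(Y(5, 8)) + 13547 = -56 + 13547 = 13491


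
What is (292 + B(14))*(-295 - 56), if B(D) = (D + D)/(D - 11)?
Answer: -105768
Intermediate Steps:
B(D) = 2*D/(-11 + D) (B(D) = (2*D)/(-11 + D) = 2*D/(-11 + D))
(292 + B(14))*(-295 - 56) = (292 + 2*14/(-11 + 14))*(-295 - 56) = (292 + 2*14/3)*(-351) = (292 + 2*14*(⅓))*(-351) = (292 + 28/3)*(-351) = (904/3)*(-351) = -105768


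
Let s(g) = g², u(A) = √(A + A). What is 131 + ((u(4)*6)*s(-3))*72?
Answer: 131 + 7776*√2 ≈ 11128.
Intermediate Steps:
u(A) = √2*√A (u(A) = √(2*A) = √2*√A)
131 + ((u(4)*6)*s(-3))*72 = 131 + (((√2*√4)*6)*(-3)²)*72 = 131 + (((√2*2)*6)*9)*72 = 131 + (((2*√2)*6)*9)*72 = 131 + ((12*√2)*9)*72 = 131 + (108*√2)*72 = 131 + 7776*√2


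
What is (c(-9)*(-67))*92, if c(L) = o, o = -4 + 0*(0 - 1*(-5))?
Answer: 24656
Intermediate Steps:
o = -4 (o = -4 + 0*(0 + 5) = -4 + 0*5 = -4 + 0 = -4)
c(L) = -4
(c(-9)*(-67))*92 = -4*(-67)*92 = 268*92 = 24656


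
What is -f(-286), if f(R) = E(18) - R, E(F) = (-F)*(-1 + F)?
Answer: 20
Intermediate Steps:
E(F) = -F*(-1 + F)
f(R) = -306 - R (f(R) = 18*(1 - 1*18) - R = 18*(1 - 18) - R = 18*(-17) - R = -306 - R)
-f(-286) = -(-306 - 1*(-286)) = -(-306 + 286) = -1*(-20) = 20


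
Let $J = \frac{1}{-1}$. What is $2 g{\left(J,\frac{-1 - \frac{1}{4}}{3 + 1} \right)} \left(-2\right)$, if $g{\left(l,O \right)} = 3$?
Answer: $-12$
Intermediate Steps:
$J = -1$
$2 g{\left(J,\frac{-1 - \frac{1}{4}}{3 + 1} \right)} \left(-2\right) = 2 \cdot 3 \left(-2\right) = 6 \left(-2\right) = -12$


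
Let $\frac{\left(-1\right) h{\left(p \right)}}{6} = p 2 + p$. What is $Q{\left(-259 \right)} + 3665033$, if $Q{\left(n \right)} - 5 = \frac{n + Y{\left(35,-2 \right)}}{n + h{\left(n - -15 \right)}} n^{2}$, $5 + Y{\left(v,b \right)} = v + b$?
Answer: $\frac{15132106343}{4133} \approx 3.6613 \cdot 10^{6}$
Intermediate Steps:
$Y{\left(v,b \right)} = -5 + b + v$ ($Y{\left(v,b \right)} = -5 + \left(v + b\right) = -5 + \left(b + v\right) = -5 + b + v$)
$h{\left(p \right)} = - 18 p$ ($h{\left(p \right)} = - 6 \left(p 2 + p\right) = - 6 \left(2 p + p\right) = - 6 \cdot 3 p = - 18 p$)
$Q{\left(n \right)} = 5 + \frac{n^{2} \left(28 + n\right)}{-270 - 17 n}$ ($Q{\left(n \right)} = 5 + \frac{n - -28}{n - 18 \left(n - -15\right)} n^{2} = 5 + \frac{n + 28}{n - 18 \left(n + 15\right)} n^{2} = 5 + \frac{28 + n}{n - 18 \left(15 + n\right)} n^{2} = 5 + \frac{28 + n}{n - \left(270 + 18 n\right)} n^{2} = 5 + \frac{28 + n}{-270 - 17 n} n^{2} = 5 + \frac{n^{2} \left(28 + n\right)}{-270 - 17 n}$)
$Q{\left(-259 \right)} + 3665033 = \frac{1350 - \left(-259\right)^{3} - 28 \left(-259\right)^{2} + 85 \left(-259\right)}{270 + 17 \left(-259\right)} + 3665033 = \frac{1350 - -17373979 - 1878268 - 22015}{270 - 4403} + 3665033 = \frac{1350 + 17373979 - 1878268 - 22015}{-4133} + 3665033 = \left(- \frac{1}{4133}\right) 15475046 + 3665033 = - \frac{15475046}{4133} + 3665033 = \frac{15132106343}{4133}$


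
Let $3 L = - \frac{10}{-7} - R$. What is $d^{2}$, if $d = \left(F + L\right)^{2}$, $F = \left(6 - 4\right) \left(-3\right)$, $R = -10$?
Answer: $\frac{4477456}{194481} \approx 23.023$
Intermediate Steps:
$F = -6$ ($F = 2 \left(-3\right) = -6$)
$L = \frac{80}{21}$ ($L = \frac{- \frac{10}{-7} - -10}{3} = \frac{\left(-10\right) \left(- \frac{1}{7}\right) + 10}{3} = \frac{\frac{10}{7} + 10}{3} = \frac{1}{3} \cdot \frac{80}{7} = \frac{80}{21} \approx 3.8095$)
$d = \frac{2116}{441}$ ($d = \left(-6 + \frac{80}{21}\right)^{2} = \left(- \frac{46}{21}\right)^{2} = \frac{2116}{441} \approx 4.7982$)
$d^{2} = \left(\frac{2116}{441}\right)^{2} = \frac{4477456}{194481}$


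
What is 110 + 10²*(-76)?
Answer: -7490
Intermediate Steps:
110 + 10²*(-76) = 110 + 100*(-76) = 110 - 7600 = -7490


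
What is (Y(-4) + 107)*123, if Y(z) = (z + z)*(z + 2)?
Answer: 15129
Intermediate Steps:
Y(z) = 2*z*(2 + z) (Y(z) = (2*z)*(2 + z) = 2*z*(2 + z))
(Y(-4) + 107)*123 = (2*(-4)*(2 - 4) + 107)*123 = (2*(-4)*(-2) + 107)*123 = (16 + 107)*123 = 123*123 = 15129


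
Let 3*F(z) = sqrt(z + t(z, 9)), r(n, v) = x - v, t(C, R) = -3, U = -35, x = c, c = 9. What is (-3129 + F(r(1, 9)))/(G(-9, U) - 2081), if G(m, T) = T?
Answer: 3129/2116 - I*sqrt(3)/6348 ≈ 1.4787 - 0.00027285*I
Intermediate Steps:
x = 9
r(n, v) = 9 - v
F(z) = sqrt(-3 + z)/3 (F(z) = sqrt(z - 3)/3 = sqrt(-3 + z)/3)
(-3129 + F(r(1, 9)))/(G(-9, U) - 2081) = (-3129 + sqrt(-3 + (9 - 1*9))/3)/(-35 - 2081) = (-3129 + sqrt(-3 + (9 - 9))/3)/(-2116) = (-3129 + sqrt(-3 + 0)/3)*(-1/2116) = (-3129 + sqrt(-3)/3)*(-1/2116) = (-3129 + (I*sqrt(3))/3)*(-1/2116) = (-3129 + I*sqrt(3)/3)*(-1/2116) = 3129/2116 - I*sqrt(3)/6348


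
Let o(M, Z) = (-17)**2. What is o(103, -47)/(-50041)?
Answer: -289/50041 ≈ -0.0057753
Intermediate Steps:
o(M, Z) = 289
o(103, -47)/(-50041) = 289/(-50041) = 289*(-1/50041) = -289/50041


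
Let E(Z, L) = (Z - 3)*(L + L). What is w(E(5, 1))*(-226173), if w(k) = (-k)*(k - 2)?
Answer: 1809384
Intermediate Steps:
E(Z, L) = 2*L*(-3 + Z) (E(Z, L) = (-3 + Z)*(2*L) = 2*L*(-3 + Z))
w(k) = -k*(-2 + k) (w(k) = (-k)*(-2 + k) = -k*(-2 + k))
w(E(5, 1))*(-226173) = ((2*1*(-3 + 5))*(2 - 2*(-3 + 5)))*(-226173) = ((2*1*2)*(2 - 2*2))*(-226173) = (4*(2 - 1*4))*(-226173) = (4*(2 - 4))*(-226173) = (4*(-2))*(-226173) = -8*(-226173) = 1809384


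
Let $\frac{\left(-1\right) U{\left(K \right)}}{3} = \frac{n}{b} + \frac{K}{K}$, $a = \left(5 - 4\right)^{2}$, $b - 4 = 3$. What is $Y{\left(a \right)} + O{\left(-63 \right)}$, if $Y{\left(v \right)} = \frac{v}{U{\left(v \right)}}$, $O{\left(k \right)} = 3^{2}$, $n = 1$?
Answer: $\frac{209}{24} \approx 8.7083$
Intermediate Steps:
$b = 7$ ($b = 4 + 3 = 7$)
$a = 1$ ($a = 1^{2} = 1$)
$O{\left(k \right)} = 9$
$U{\left(K \right)} = - \frac{24}{7}$ ($U{\left(K \right)} = - 3 \left(1 \cdot \frac{1}{7} + \frac{K}{K}\right) = - 3 \left(1 \cdot \frac{1}{7} + 1\right) = - 3 \left(\frac{1}{7} + 1\right) = \left(-3\right) \frac{8}{7} = - \frac{24}{7}$)
$Y{\left(v \right)} = - \frac{7 v}{24}$ ($Y{\left(v \right)} = \frac{v}{- \frac{24}{7}} = v \left(- \frac{7}{24}\right) = - \frac{7 v}{24}$)
$Y{\left(a \right)} + O{\left(-63 \right)} = \left(- \frac{7}{24}\right) 1 + 9 = - \frac{7}{24} + 9 = \frac{209}{24}$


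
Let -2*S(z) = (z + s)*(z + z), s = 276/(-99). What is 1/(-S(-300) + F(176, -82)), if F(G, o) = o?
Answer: 11/998298 ≈ 1.1019e-5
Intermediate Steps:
s = -92/33 (s = 276*(-1/99) = -92/33 ≈ -2.7879)
S(z) = -z*(-92/33 + z) (S(z) = -(z - 92/33)*(z + z)/2 = -(-92/33 + z)*2*z/2 = -z*(-92/33 + z))
1/(-S(-300) + F(176, -82)) = 1/(-(-300)*(92 - 33*(-300))/33 - 82) = 1/(-(-300)*(92 + 9900)/33 - 82) = 1/(-(-300)*9992/33 - 82) = 1/(-1*(-999200/11) - 82) = 1/(999200/11 - 82) = 1/(998298/11) = 11/998298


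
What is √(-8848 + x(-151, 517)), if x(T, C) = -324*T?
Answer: 2*√10019 ≈ 200.19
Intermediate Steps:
√(-8848 + x(-151, 517)) = √(-8848 - 324*(-151)) = √(-8848 + 48924) = √40076 = 2*√10019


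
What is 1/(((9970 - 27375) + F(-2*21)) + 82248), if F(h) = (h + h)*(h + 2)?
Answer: 1/68203 ≈ 1.4662e-5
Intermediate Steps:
F(h) = 2*h*(2 + h) (F(h) = (2*h)*(2 + h) = 2*h*(2 + h))
1/(((9970 - 27375) + F(-2*21)) + 82248) = 1/(((9970 - 27375) + 2*(-2*21)*(2 - 2*21)) + 82248) = 1/((-17405 + 2*(-42)*(2 - 42)) + 82248) = 1/((-17405 + 2*(-42)*(-40)) + 82248) = 1/((-17405 + 3360) + 82248) = 1/(-14045 + 82248) = 1/68203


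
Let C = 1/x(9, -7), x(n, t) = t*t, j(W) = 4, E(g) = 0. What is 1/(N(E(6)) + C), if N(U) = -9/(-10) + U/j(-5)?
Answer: 490/451 ≈ 1.0865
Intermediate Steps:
x(n, t) = t**2
N(U) = 9/10 + U/4 (N(U) = -9/(-10) + U/4 = -9*(-1/10) + U*(1/4) = 9/10 + U/4)
C = 1/49 (C = 1/((-7)**2) = 1/49 ≈ 0.020408)
1/(N(E(6)) + C) = 1/((9/10 + (1/4)*0) + 1/49) = 1/((9/10 + 0) + 1/49) = 1/(9/10 + 1/49) = 1/(451/490) = 490/451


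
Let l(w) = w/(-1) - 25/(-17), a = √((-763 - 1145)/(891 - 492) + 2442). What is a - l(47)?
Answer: 774/17 + 5*√1724478/133 ≈ 94.898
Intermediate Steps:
a = 5*√1724478/133 (a = √(-1908/399 + 2442) = √(-1908*1/399 + 2442) = √(-636/133 + 2442) = √(324150/133) = 5*√1724478/133 ≈ 49.368)
l(w) = 25/17 - w (l(w) = w*(-1) - 25*(-1/17) = -w + 25/17 = 25/17 - w)
a - l(47) = 5*√1724478/133 - (25/17 - 1*47) = 5*√1724478/133 - (25/17 - 47) = 5*√1724478/133 - 1*(-774/17) = 5*√1724478/133 + 774/17 = 774/17 + 5*√1724478/133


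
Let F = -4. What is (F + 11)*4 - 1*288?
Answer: -260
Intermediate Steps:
(F + 11)*4 - 1*288 = (-4 + 11)*4 - 1*288 = 7*4 - 288 = 28 - 288 = -260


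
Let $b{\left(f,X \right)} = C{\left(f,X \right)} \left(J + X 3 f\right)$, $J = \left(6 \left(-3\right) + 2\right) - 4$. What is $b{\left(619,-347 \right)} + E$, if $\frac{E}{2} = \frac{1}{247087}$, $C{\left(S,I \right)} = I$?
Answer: $\frac{55250247652413}{247087} \approx 2.2361 \cdot 10^{8}$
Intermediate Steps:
$E = \frac{2}{247087} \approx 8.0943 \cdot 10^{-6}$
$J = -20$ ($J = \left(-18 + 2\right) - 4 = -16 - 4 = -20$)
$b{\left(f,X \right)} = X \left(-20 + 3 X f\right)$ ($b{\left(f,X \right)} = X \left(-20 + X 3 f\right) = X \left(-20 + 3 X f\right)$)
$b{\left(619,-347 \right)} + E = - 347 \left(-20 + 3 \left(-347\right) 619\right) + \frac{2}{247087} = - 347 \left(-20 - 644379\right) + \frac{2}{247087} = \left(-347\right) \left(-644399\right) + \frac{2}{247087} = 223606453 + \frac{2}{247087} = \frac{55250247652413}{247087}$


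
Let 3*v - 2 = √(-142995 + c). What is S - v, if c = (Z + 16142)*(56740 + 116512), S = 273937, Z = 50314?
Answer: 821809/3 - √11513491917/3 ≈ 2.3817e+5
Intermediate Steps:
c = 11513634912 (c = (50314 + 16142)*(56740 + 116512) = 66456*173252 = 11513634912)
v = ⅔ + √11513491917/3 (v = ⅔ + √(-142995 + 11513634912)/3 = ⅔ + √11513491917/3 ≈ 35768.)
S - v = 273937 - (⅔ + √11513491917/3) = 273937 + (-⅔ - √11513491917/3) = 821809/3 - √11513491917/3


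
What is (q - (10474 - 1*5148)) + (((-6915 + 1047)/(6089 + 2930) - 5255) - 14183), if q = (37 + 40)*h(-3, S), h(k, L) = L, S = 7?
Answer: -218491143/9019 ≈ -24226.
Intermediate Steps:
q = 539 (q = (37 + 40)*7 = 77*7 = 539)
(q - (10474 - 1*5148)) + (((-6915 + 1047)/(6089 + 2930) - 5255) - 14183) = (539 - (10474 - 1*5148)) + (((-6915 + 1047)/(6089 + 2930) - 5255) - 14183) = (539 - (10474 - 5148)) + ((-5868/9019 - 5255) - 14183) = (539 - 1*5326) + ((-5868*1/9019 - 5255) - 14183) = (539 - 5326) + ((-5868/9019 - 5255) - 14183) = -4787 + (-47400713/9019 - 14183) = -4787 - 175317190/9019 = -218491143/9019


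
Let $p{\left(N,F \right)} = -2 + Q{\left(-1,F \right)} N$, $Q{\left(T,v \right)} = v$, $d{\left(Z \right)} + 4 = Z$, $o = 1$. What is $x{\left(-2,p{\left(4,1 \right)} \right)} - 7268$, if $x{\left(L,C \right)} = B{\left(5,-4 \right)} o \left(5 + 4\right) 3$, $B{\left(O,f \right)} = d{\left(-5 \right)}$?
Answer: $-7511$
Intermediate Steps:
$d{\left(Z \right)} = -4 + Z$
$p{\left(N,F \right)} = -2 + F N$
$B{\left(O,f \right)} = -9$ ($B{\left(O,f \right)} = -4 - 5 = -9$)
$x{\left(L,C \right)} = -243$ ($x{\left(L,C \right)} = \left(-9\right) 1 \left(5 + 4\right) 3 = - 9 \cdot 9 \cdot 3 = \left(-9\right) 27 = -243$)
$x{\left(-2,p{\left(4,1 \right)} \right)} - 7268 = -243 - 7268 = -7511$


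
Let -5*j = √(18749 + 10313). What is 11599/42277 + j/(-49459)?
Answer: 11599/42277 + √29062/247295 ≈ 0.27505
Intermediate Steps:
j = -√29062/5 (j = -√(18749 + 10313)/5 = -√29062/5 ≈ -34.095)
11599/42277 + j/(-49459) = 11599/42277 - √29062/5/(-49459) = 11599*(1/42277) - √29062/5*(-1/49459) = 11599/42277 + √29062/247295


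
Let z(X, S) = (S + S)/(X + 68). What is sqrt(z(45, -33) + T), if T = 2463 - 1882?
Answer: sqrt(7411331)/113 ≈ 24.092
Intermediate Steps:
z(X, S) = 2*S/(68 + X) (z(X, S) = (2*S)/(68 + X) = 2*S/(68 + X))
T = 581
sqrt(z(45, -33) + T) = sqrt(2*(-33)/(68 + 45) + 581) = sqrt(2*(-33)/113 + 581) = sqrt(2*(-33)*(1/113) + 581) = sqrt(-66/113 + 581) = sqrt(65587/113) = sqrt(7411331)/113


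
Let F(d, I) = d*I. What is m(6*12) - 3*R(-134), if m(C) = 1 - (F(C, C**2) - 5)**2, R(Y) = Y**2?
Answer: -139310390916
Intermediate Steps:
F(d, I) = I*d
m(C) = 1 - (-5 + C**3)**2 (m(C) = 1 - (C**2*C - 5)**2 = 1 - (C**3 - 5)**2 = 1 - (-5 + C**3)**2)
m(6*12) - 3*R(-134) = (1 - (-5 + (6*12)**3)**2) - 3*(-134)**2 = (1 - (-5 + 72**3)**2) - 3*17956 = (1 - (-5 + 373248)**2) - 53868 = (1 - 1*373243**2) - 53868 = (1 - 1*139310337049) - 53868 = (1 - 139310337049) - 53868 = -139310337048 - 53868 = -139310390916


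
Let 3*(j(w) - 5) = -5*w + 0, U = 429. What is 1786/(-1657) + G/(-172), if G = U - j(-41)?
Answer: -2689595/855012 ≈ -3.1457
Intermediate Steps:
j(w) = 5 - 5*w/3 (j(w) = 5 + (-5*w + 0)/3 = 5 + (-5*w)/3 = 5 - 5*w/3)
G = 1067/3 (G = 429 - (5 - 5/3*(-41)) = 429 - (5 + 205/3) = 429 - 1*220/3 = 429 - 220/3 = 1067/3 ≈ 355.67)
1786/(-1657) + G/(-172) = 1786/(-1657) + (1067/3)/(-172) = 1786*(-1/1657) + (1067/3)*(-1/172) = -1786/1657 - 1067/516 = -2689595/855012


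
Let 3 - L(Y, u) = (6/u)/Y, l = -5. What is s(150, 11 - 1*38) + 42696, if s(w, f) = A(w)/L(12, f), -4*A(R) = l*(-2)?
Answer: 6959313/163 ≈ 42695.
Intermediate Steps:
L(Y, u) = 3 - 6/(Y*u) (L(Y, u) = 3 - 6/u/Y = 3 - 6/(Y*u))
A(R) = -5/2 (A(R) = -(-5)*(-2)/4 = -¼*10 = -5/2)
s(w, f) = -5/(2*(3 - 1/(2*f))) (s(w, f) = -5/(2*(3 - 6/(12*f))) = -5/(2*(3 - 6*1/12/f)) = -5/(2*(3 - 1/(2*f))))
s(150, 11 - 1*38) + 42696 = -5*(11 - 1*38)/(-1 + 6*(11 - 1*38)) + 42696 = -5*(11 - 38)/(-1 + 6*(11 - 38)) + 42696 = -5*(-27)/(-1 + 6*(-27)) + 42696 = -5*(-27)/(-1 - 162) + 42696 = -5*(-27)/(-163) + 42696 = -5*(-27)*(-1/163) + 42696 = -135/163 + 42696 = 6959313/163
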